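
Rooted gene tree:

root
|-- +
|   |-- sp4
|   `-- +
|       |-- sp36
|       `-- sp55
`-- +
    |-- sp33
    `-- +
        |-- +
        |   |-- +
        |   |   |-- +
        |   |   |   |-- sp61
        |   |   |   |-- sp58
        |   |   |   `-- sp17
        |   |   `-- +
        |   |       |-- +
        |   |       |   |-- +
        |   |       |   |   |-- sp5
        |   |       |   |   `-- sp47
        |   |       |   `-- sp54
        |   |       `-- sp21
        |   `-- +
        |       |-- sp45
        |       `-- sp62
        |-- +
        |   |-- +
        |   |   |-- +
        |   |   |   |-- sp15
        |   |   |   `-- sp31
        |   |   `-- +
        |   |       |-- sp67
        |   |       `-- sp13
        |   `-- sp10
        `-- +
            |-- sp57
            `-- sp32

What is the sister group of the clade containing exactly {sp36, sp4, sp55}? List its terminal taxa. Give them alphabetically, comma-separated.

The clade containing exactly {sp36, sp4, sp55} attaches directly to the root of the tree.
The other lineage descending from that same node — the sister group — is (sp33,((((sp61,sp58,sp17),(((sp5,sp47),sp54),sp21)),(sp45,sp62)),(((sp15,sp31),(sp67,sp13)),sp10),(sp57,sp32))); its 17 tips in alphabetical order are the answer.

sp10, sp13, sp15, sp17, sp21, sp31, sp32, sp33, sp45, sp47, sp5, sp54, sp57, sp58, sp61, sp62, sp67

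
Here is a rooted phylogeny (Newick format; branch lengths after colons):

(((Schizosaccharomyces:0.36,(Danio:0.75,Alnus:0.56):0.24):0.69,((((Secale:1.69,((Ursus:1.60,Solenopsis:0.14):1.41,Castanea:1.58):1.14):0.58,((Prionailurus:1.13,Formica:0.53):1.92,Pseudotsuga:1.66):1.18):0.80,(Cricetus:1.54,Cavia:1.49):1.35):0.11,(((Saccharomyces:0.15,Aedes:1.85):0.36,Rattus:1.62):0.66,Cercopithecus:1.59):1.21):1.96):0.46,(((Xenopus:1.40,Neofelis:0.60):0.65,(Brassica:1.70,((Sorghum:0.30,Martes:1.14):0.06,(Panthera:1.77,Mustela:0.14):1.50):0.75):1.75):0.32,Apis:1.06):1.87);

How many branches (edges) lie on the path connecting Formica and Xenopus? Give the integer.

The MRCA of Formica and Xenopus is the root of the tree.
From Formica up to that node: 7 branches. From Xenopus up to the same node: 4 branches. Total: 7 + 4 = 11.

11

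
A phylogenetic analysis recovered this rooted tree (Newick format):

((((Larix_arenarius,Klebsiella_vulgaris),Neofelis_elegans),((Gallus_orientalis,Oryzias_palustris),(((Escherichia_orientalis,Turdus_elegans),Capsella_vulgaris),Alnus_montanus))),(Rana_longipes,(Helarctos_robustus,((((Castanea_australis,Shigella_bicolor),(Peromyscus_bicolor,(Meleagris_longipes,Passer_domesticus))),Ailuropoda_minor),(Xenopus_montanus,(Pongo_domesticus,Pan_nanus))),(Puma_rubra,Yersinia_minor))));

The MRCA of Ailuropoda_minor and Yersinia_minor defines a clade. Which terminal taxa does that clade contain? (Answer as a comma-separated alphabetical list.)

Tracing Ailuropoda_minor: it sits inside (((Castanea_australis,Shigella_bicolor),(Peromyscus_bicolor,(Meleagris_longipes,Passer_domesticus))),Ailuropoda_minor).
Tracing Yersinia_minor: it sits inside (Puma_rubra,Yersinia_minor).
The smallest clade enclosing both is (Helarctos_robustus,((((Castanea_australis,Shigella_bicolor),(Peromyscus_bicolor,(Meleagris_longipes,Passer_domesticus))),Ailuropoda_minor),(Xenopus_montanus,(Pongo_domesticus,Pan_nanus))),(Puma_rubra,Yersinia_minor)); the answer is its 12 terminal taxa in alphabetical order.

Ailuropoda_minor, Castanea_australis, Helarctos_robustus, Meleagris_longipes, Pan_nanus, Passer_domesticus, Peromyscus_bicolor, Pongo_domesticus, Puma_rubra, Shigella_bicolor, Xenopus_montanus, Yersinia_minor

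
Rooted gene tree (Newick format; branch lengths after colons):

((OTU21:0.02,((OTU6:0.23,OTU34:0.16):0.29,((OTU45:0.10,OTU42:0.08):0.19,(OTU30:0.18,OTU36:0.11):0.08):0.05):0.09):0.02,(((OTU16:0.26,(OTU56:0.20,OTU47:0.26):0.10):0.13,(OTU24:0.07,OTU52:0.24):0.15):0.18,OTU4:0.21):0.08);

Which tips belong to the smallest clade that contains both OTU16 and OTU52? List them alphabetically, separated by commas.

Tracing OTU16: it sits inside (OTU16,(OTU56,OTU47)).
Tracing OTU52: it sits inside (OTU24,OTU52).
The smallest clade enclosing both is ((OTU16,(OTU56,OTU47)),(OTU24,OTU52)); the answer is its 5 terminal taxa in alphabetical order.

OTU16, OTU24, OTU47, OTU52, OTU56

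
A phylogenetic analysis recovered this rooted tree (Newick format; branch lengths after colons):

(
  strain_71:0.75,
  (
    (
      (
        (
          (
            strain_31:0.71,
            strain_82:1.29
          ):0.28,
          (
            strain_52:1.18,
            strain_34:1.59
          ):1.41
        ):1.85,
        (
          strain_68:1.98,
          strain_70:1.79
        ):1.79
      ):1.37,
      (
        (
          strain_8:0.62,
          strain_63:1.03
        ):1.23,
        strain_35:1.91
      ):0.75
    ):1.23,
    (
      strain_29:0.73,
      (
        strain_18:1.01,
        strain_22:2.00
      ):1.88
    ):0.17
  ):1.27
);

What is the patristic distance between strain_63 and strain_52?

The path runs strain_63 → … → MRCA → … → strain_52; the MRCA is the node subtending ((((strain_31,strain_82),(strain_52,strain_34)),(strain_68,strain_70)),((strain_8,strain_63),strain_35)).
Branch lengths along that path: 1.03 + 1.23 + 0.75 + 1.37 + 1.85 + 1.41 + 1.18 = 8.82.

8.82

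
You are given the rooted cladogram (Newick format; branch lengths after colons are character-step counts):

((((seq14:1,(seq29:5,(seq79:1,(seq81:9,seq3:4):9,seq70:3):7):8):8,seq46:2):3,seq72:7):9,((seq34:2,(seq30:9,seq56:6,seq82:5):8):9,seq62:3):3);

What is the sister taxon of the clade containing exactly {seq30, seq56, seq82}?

The clade containing exactly {seq30, seq56, seq82} attaches to the tree at the node subtending (seq34,(seq30,seq56,seq82)).
The other lineage descending from that same node — the sister group — is the single tip seq34.

seq34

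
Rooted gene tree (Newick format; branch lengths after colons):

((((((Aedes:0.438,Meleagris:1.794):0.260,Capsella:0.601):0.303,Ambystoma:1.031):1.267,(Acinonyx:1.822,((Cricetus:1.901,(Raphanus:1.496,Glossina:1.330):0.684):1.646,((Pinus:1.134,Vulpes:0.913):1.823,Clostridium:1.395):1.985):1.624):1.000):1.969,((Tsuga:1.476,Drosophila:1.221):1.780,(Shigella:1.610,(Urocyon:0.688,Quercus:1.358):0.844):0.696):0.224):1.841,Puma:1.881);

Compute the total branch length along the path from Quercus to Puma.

6.844

The path runs Quercus → … → MRCA → … → Puma; the MRCA is the root of the tree.
Branch lengths along that path: 1.358 + 0.844 + 0.696 + 0.224 + 1.841 + 1.881 = 6.844.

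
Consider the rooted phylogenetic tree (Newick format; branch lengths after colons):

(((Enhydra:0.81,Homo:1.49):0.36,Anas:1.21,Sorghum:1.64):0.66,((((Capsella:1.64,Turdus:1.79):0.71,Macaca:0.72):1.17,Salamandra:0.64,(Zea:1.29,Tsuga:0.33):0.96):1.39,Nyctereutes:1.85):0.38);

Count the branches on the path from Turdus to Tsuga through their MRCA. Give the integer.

The MRCA of Turdus and Tsuga is the node subtending (((Capsella,Turdus),Macaca),Salamandra,(Zea,Tsuga)).
From Turdus up to that node: 3 branches. From Tsuga up to the same node: 2 branches. Total: 3 + 2 = 5.

5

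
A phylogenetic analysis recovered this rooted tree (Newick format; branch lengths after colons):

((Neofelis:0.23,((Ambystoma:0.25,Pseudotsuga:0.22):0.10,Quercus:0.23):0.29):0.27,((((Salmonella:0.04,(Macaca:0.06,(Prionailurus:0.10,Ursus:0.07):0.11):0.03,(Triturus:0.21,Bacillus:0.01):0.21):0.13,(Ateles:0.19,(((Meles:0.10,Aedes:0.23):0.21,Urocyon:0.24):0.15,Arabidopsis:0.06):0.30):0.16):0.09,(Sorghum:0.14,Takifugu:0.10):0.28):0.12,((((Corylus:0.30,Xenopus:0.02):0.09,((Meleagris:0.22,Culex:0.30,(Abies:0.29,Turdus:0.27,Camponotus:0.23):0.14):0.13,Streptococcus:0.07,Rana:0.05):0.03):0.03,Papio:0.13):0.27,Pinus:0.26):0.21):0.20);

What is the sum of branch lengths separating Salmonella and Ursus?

The path runs Salmonella → … → MRCA → … → Ursus; the MRCA is the node subtending (Salmonella,(Macaca,(Prionailurus,Ursus)),(Triturus,Bacillus)).
Branch lengths along that path: 0.04 + 0.03 + 0.11 + 0.07 = 0.25.

0.25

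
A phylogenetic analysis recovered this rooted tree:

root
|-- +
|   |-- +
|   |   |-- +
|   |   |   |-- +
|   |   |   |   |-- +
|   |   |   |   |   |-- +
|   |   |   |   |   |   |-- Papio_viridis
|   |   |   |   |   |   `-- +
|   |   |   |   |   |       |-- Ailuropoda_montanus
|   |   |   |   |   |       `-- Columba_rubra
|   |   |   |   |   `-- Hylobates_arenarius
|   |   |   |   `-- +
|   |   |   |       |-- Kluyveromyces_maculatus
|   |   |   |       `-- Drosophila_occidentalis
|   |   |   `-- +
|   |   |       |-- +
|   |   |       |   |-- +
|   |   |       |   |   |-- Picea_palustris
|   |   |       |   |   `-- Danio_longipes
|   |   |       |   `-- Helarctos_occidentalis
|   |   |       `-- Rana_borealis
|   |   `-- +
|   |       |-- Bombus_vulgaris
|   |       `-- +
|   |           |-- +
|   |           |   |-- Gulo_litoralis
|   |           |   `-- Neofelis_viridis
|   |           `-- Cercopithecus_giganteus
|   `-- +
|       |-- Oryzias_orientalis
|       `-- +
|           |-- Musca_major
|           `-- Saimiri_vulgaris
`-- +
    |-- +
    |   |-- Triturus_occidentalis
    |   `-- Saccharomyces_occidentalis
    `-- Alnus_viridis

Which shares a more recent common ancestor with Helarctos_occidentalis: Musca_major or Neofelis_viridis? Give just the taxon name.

Neofelis_viridis

The MRCA of Helarctos_occidentalis and Neofelis_viridis subtends (((((Papio_viridis,(Ailuropoda_montanus,Columba_rubra)),Hylobates_arenarius),(Kluyveromyces_maculatus,Drosophila_occidentalis)),(((Picea_palustris,Danio_longipes),Helarctos_occidentalis),Rana_borealis)),(Bombus_vulgaris,((Gulo_litoralis,Neofelis_viridis),Cercopithecus_giganteus))) (14 taxa).
The MRCA of Helarctos_occidentalis and Musca_major subtends ((((((Papio_viridis,(Ailuropoda_montanus,Columba_rubra)),Hylobates_arenarius),(Kluyveromyces_maculatus,Drosophila_occidentalis)),(((Picea_palustris,Danio_longipes),Helarctos_occidentalis),Rana_borealis)),(Bombus_vulgaris,((Gulo_litoralis,Neofelis_viridis),Cercopithecus_giganteus))),(Oryzias_orientalis,(Musca_major,Saimiri_vulgaris))) (17 taxa).
The first is nested inside the second, so Helarctos_occidentalis shares a more recent common ancestor with Neofelis_viridis.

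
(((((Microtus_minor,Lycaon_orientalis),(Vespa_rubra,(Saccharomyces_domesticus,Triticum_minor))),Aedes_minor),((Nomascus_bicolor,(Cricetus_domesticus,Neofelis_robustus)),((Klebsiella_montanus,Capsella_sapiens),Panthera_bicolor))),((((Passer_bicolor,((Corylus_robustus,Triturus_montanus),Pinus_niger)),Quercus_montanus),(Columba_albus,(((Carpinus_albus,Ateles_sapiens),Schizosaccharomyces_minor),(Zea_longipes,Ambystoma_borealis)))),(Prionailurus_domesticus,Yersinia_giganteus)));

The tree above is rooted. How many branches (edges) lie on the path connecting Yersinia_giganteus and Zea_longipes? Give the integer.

7

The MRCA of Yersinia_giganteus and Zea_longipes is the node subtending ((((Passer_bicolor,((Corylus_robustus,Triturus_montanus),Pinus_niger)),Quercus_montanus),(Columba_albus,(((Carpinus_albus,Ateles_sapiens),Schizosaccharomyces_minor),(Zea_longipes,Ambystoma_borealis)))),(Prionailurus_domesticus,Yersinia_giganteus)).
From Yersinia_giganteus up to that node: 2 branches. From Zea_longipes up to the same node: 5 branches. Total: 2 + 5 = 7.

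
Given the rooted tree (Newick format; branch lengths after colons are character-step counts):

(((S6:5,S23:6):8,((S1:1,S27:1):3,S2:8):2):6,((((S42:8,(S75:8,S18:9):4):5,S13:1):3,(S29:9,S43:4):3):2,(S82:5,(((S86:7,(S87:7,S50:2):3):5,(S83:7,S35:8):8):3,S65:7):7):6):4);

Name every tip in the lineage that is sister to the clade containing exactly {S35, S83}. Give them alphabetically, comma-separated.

S50, S86, S87

The clade containing exactly {S35, S83} attaches to the tree at the node subtending ((S86,(S87,S50)),(S83,S35)).
The other lineage descending from that same node — the sister group — is (S86,(S87,S50)); its 3 tips in alphabetical order are the answer.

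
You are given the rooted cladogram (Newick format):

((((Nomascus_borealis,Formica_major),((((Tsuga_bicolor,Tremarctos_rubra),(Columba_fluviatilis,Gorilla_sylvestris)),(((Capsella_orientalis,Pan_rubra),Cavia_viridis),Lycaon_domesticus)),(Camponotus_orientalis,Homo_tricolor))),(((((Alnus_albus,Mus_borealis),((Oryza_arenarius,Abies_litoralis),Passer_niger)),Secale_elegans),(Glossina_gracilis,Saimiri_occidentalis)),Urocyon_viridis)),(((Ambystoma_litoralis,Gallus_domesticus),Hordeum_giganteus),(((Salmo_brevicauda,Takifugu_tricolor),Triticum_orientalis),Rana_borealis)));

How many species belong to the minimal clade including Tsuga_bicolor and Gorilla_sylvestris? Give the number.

4

The MRCA of Tsuga_bicolor and Gorilla_sylvestris is the node subtending ((Tsuga_bicolor,Tremarctos_rubra),(Columba_fluviatilis,Gorilla_sylvestris)).
That clade contains 4 terminal taxa: Columba_fluviatilis, Gorilla_sylvestris, Tremarctos_rubra, Tsuga_bicolor.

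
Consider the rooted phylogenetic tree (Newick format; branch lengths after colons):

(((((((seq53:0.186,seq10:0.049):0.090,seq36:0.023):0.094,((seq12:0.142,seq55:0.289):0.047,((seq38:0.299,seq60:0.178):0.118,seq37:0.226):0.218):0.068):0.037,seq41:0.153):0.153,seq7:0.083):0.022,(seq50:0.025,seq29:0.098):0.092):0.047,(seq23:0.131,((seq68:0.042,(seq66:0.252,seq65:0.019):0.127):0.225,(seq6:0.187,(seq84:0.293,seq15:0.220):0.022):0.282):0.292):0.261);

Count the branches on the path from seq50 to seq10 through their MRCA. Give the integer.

The MRCA of seq50 and seq10 is the node subtending ((((((seq53,seq10),seq36),((seq12,seq55),((seq38,seq60),seq37))),seq41),seq7),(seq50,seq29)).
From seq50 up to that node: 2 branches. From seq10 up to the same node: 6 branches. Total: 2 + 6 = 8.

8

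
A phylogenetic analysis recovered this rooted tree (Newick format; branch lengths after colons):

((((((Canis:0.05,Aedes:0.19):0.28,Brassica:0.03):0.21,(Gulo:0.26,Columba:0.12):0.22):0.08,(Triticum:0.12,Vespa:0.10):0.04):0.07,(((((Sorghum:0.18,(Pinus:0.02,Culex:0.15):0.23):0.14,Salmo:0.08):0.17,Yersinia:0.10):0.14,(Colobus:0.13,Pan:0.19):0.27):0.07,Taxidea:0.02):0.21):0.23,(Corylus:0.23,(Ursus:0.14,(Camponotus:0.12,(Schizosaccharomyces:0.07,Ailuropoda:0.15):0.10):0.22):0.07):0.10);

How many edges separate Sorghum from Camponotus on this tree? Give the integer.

The MRCA of Sorghum and Camponotus is the root of the tree.
From Sorghum up to that node: 7 branches. From Camponotus up to the same node: 4 branches. Total: 7 + 4 = 11.

11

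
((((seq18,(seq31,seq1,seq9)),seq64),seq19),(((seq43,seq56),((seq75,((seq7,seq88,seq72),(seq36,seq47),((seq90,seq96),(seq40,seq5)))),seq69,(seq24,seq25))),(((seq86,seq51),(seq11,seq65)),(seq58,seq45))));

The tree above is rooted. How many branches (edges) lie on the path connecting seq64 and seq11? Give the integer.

The MRCA of seq64 and seq11 is the root of the tree.
From seq64 up to that node: 3 branches. From seq11 up to the same node: 5 branches. Total: 3 + 5 = 8.

8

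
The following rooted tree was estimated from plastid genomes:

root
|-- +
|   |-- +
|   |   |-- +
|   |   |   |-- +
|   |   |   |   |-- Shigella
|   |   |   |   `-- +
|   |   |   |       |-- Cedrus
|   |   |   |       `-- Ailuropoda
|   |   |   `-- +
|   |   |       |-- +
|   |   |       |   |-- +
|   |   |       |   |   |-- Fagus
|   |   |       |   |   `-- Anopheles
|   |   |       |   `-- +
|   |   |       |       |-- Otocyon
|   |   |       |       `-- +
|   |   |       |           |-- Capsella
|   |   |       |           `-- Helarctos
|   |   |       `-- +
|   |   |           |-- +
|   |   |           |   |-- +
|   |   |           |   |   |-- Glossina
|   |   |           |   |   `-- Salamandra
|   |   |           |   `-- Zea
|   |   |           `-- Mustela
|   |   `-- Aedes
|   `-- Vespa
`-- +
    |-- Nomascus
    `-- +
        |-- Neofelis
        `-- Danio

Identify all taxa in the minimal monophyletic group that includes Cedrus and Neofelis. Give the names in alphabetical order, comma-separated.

Aedes, Ailuropoda, Anopheles, Capsella, Cedrus, Danio, Fagus, Glossina, Helarctos, Mustela, Neofelis, Nomascus, Otocyon, Salamandra, Shigella, Vespa, Zea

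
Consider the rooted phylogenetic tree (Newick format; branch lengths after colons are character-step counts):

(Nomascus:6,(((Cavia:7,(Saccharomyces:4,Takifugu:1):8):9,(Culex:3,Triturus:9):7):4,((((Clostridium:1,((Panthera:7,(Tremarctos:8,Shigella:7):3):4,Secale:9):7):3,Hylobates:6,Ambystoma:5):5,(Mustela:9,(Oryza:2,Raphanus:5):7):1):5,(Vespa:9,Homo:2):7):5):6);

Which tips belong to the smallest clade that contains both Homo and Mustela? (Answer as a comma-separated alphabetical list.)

Tracing Homo: it sits inside (Vespa,Homo).
Tracing Mustela: it sits inside (Mustela,(Oryza,Raphanus)).
The smallest clade enclosing both is ((((Clostridium,((Panthera,(Tremarctos,Shigella)),Secale)),Hylobates,Ambystoma),(Mustela,(Oryza,Raphanus))),(Vespa,Homo)); the answer is its 12 terminal taxa in alphabetical order.

Ambystoma, Clostridium, Homo, Hylobates, Mustela, Oryza, Panthera, Raphanus, Secale, Shigella, Tremarctos, Vespa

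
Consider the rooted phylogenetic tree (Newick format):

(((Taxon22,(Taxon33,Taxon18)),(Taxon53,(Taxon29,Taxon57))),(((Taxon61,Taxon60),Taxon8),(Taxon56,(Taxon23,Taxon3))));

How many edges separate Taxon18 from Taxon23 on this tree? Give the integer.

The MRCA of Taxon18 and Taxon23 is the root of the tree.
From Taxon18 up to that node: 4 branches. From Taxon23 up to the same node: 4 branches. Total: 4 + 4 = 8.

8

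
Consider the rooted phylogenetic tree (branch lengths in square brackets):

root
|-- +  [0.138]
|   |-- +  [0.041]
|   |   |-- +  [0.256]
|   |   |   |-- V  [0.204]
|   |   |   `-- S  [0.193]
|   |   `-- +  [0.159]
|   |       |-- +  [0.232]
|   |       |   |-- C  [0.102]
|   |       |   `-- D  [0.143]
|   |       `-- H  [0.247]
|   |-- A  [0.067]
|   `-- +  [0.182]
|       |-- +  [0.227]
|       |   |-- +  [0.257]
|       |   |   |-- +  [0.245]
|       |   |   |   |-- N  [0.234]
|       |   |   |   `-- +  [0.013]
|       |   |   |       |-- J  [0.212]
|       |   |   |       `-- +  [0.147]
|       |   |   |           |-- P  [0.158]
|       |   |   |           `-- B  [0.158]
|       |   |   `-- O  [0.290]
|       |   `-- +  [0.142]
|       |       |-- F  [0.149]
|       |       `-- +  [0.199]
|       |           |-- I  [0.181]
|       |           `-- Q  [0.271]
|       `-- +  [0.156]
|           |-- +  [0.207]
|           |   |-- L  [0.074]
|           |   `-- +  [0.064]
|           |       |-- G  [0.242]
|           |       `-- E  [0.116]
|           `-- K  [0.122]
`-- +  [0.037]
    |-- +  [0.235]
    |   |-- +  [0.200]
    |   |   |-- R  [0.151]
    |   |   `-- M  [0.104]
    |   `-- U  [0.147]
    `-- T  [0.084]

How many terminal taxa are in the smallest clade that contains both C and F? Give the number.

18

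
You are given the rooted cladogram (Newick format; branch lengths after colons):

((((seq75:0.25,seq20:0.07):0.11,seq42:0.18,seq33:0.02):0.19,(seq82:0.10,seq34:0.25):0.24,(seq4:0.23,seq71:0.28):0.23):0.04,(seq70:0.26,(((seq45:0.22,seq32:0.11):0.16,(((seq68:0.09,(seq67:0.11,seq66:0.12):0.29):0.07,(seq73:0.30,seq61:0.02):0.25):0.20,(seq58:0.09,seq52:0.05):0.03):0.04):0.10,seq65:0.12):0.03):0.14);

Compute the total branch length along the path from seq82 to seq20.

The path runs seq82 → … → MRCA → … → seq20; the MRCA is the node subtending (((seq75,seq20),seq42,seq33),(seq82,seq34),(seq4,seq71)).
Branch lengths along that path: 0.10 + 0.24 + 0.19 + 0.11 + 0.07 = 0.71.

0.71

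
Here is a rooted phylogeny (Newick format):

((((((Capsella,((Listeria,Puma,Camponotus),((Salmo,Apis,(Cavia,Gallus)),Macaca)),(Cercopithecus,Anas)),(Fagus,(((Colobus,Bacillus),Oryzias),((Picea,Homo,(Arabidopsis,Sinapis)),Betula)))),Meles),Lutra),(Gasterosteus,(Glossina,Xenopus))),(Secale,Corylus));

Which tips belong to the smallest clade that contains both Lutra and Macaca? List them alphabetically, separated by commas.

Tracing Lutra: it sits inside ((((Capsella,((Listeria,Puma,Camponotus),((Salmo,Apis,(Cavia,Gallus)),Macaca)),(Cercopithecus,Anas)),(Fagus,(((Colobus,Bacillus),Oryzias),((Picea,Homo,(Arabidopsis,Sinapis)),Betula)))),Meles),Lutra).
Tracing Macaca: it sits inside ((Salmo,Apis,(Cavia,Gallus)),Macaca).
The smallest clade enclosing both is ((((Capsella,((Listeria,Puma,Camponotus),((Salmo,Apis,(Cavia,Gallus)),Macaca)),(Cercopithecus,Anas)),(Fagus,(((Colobus,Bacillus),Oryzias),((Picea,Homo,(Arabidopsis,Sinapis)),Betula)))),Meles),Lutra); the answer is its 22 terminal taxa in alphabetical order.

Anas, Apis, Arabidopsis, Bacillus, Betula, Camponotus, Capsella, Cavia, Cercopithecus, Colobus, Fagus, Gallus, Homo, Listeria, Lutra, Macaca, Meles, Oryzias, Picea, Puma, Salmo, Sinapis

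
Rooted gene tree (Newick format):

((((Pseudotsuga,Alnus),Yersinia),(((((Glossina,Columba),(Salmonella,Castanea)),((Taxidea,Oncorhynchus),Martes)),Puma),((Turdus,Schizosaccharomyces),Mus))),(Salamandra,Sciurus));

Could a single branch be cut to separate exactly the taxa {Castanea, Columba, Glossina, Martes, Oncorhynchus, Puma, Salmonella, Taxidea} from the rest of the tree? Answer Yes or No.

The most recent common ancestor of these taxa subtends ((((Glossina,Columba),(Salmonella,Castanea)),((Taxidea,Oncorhynchus),Martes)),Puma).
That clade has exactly 8 tips — every listed taxon and nothing else — so the group is monophyletic.

Yes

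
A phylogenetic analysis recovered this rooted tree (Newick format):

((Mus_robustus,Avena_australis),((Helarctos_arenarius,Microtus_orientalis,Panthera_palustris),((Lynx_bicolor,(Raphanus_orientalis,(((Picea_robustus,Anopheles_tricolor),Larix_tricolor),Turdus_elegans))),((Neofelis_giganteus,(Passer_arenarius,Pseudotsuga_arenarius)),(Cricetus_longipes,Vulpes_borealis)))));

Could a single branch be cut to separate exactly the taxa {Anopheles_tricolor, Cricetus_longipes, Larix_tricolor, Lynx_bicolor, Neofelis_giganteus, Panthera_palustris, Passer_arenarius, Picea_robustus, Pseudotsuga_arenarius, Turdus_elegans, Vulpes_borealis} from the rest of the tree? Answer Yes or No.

No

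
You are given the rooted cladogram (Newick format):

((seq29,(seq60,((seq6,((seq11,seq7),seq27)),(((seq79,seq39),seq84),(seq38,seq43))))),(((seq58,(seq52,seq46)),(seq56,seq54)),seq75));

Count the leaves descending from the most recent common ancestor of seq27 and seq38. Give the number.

The MRCA of seq27 and seq38 is the node subtending ((seq6,((seq11,seq7),seq27)),(((seq79,seq39),seq84),(seq38,seq43))).
That clade contains 9 terminal taxa: seq11, seq27, seq38, seq39, seq43, seq6, seq7, seq79, seq84.

9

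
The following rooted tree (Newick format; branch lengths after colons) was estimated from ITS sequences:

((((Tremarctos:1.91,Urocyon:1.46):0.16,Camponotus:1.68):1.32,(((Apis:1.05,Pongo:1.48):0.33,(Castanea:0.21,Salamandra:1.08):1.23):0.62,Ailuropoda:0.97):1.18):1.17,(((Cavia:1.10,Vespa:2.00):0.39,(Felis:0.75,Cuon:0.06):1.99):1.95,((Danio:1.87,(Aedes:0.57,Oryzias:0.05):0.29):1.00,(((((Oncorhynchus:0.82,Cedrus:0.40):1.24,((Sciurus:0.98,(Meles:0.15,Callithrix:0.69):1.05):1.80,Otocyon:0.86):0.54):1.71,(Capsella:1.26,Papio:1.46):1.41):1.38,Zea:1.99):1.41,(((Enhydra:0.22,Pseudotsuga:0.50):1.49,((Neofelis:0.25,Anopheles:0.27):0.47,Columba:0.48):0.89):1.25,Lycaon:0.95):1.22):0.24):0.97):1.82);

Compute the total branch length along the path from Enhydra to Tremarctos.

11.77

The path runs Enhydra → … → MRCA → … → Tremarctos; the MRCA is the root of the tree.
Branch lengths along that path: 0.22 + 1.49 + 1.25 + 1.22 + 0.24 + 0.97 + 1.82 + 1.17 + 1.32 + 0.16 + 1.91 = 11.77.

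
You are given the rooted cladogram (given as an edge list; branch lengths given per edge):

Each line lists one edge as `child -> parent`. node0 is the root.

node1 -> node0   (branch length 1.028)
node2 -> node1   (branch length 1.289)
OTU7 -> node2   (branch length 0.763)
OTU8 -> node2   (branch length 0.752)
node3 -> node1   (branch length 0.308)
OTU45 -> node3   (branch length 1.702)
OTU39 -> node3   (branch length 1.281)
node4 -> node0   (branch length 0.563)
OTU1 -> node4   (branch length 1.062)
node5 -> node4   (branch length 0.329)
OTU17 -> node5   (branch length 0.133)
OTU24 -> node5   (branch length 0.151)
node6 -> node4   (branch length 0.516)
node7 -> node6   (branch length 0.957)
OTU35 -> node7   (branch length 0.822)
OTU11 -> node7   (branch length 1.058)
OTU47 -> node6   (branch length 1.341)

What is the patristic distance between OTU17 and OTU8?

The path runs OTU17 → … → MRCA → … → OTU8; the MRCA is the root of the tree.
Branch lengths along that path: 0.133 + 0.329 + 0.563 + 1.028 + 1.289 + 0.752 = 4.094.

4.094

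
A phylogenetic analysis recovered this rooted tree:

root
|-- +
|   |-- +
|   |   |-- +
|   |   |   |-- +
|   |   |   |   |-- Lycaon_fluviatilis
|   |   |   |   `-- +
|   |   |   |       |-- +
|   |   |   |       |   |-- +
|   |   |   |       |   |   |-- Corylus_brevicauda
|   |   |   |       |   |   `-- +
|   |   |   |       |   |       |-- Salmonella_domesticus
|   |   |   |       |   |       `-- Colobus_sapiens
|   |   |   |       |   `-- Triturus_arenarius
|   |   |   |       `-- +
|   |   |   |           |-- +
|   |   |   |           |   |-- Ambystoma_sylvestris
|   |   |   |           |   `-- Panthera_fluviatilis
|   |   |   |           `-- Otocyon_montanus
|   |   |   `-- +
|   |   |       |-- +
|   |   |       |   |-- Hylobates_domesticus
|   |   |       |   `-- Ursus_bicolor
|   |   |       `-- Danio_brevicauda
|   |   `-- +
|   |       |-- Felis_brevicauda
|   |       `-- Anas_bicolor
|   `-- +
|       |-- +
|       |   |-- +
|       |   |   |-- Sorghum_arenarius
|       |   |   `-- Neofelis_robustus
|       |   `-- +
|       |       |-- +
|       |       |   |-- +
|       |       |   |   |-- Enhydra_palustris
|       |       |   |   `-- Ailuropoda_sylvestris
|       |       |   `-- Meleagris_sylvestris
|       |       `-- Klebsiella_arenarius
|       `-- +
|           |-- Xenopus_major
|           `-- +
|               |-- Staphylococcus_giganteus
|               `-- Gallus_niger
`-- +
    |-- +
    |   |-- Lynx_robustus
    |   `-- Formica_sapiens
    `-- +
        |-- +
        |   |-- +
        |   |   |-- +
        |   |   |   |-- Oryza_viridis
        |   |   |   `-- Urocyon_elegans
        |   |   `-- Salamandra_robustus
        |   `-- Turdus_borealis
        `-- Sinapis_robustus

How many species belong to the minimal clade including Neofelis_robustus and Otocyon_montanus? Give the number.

The MRCA of Neofelis_robustus and Otocyon_montanus is the node subtending ((((Lycaon_fluviatilis,(((Corylus_brevicauda,(Salmonella_domesticus,Colobus_sapiens)),Triturus_arenarius),((Ambystoma_sylvestris,Panthera_fluviatilis),Otocyon_montanus))),((Hylobates_domesticus,Ursus_bicolor),Danio_brevicauda)),(Felis_brevicauda,Anas_bicolor)),(((Sorghum_arenarius,Neofelis_robustus),(((Enhydra_palustris,Ailuropoda_sylvestris),Meleagris_sylvestris),Klebsiella_arenarius)),(Xenopus_major,(Staphylococcus_giganteus,Gallus_niger)))).
That clade contains 22 terminal taxa: Ailuropoda_sylvestris, Ambystoma_sylvestris, Anas_bicolor, Colobus_sapiens, Corylus_brevicauda, Danio_brevicauda, Enhydra_palustris, Felis_brevicauda, Gallus_niger, Hylobates_domesticus, Klebsiella_arenarius, Lycaon_fluviatilis, Meleagris_sylvestris, Neofelis_robustus, Otocyon_montanus, Panthera_fluviatilis, Salmonella_domesticus, Sorghum_arenarius, Staphylococcus_giganteus, Triturus_arenarius, Ursus_bicolor, Xenopus_major.

22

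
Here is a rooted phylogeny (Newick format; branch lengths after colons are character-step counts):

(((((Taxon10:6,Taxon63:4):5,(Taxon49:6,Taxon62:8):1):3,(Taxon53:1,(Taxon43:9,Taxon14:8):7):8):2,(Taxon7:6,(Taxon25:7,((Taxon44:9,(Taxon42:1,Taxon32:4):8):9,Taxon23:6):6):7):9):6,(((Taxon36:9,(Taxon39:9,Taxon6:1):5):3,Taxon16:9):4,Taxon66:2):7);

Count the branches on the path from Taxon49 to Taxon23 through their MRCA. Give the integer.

8

The MRCA of Taxon49 and Taxon23 is the node subtending ((((Taxon10,Taxon63),(Taxon49,Taxon62)),(Taxon53,(Taxon43,Taxon14))),(Taxon7,(Taxon25,((Taxon44,(Taxon42,Taxon32)),Taxon23)))).
From Taxon49 up to that node: 4 branches. From Taxon23 up to the same node: 4 branches. Total: 4 + 4 = 8.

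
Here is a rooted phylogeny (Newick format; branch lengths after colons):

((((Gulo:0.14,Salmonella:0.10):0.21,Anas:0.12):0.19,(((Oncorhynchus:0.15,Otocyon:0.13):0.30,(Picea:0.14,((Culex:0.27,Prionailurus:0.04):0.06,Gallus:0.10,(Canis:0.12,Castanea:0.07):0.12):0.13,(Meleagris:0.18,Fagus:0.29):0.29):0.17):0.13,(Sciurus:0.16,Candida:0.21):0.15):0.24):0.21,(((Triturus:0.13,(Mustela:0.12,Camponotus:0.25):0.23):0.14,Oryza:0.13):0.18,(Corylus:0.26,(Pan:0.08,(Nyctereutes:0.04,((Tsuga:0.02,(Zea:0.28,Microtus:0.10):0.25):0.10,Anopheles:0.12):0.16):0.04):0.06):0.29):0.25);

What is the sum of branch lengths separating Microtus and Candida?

2.06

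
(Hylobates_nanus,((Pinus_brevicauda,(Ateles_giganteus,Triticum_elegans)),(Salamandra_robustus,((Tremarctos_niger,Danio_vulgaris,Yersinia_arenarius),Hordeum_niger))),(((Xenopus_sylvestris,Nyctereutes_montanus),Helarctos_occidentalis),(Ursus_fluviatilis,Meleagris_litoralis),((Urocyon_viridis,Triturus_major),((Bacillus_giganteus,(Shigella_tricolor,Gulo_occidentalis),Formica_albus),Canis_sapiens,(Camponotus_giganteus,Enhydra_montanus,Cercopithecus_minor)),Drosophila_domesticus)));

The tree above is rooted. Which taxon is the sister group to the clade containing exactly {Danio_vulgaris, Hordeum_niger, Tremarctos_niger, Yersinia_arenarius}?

Salamandra_robustus

The clade containing exactly {Danio_vulgaris, Hordeum_niger, Tremarctos_niger, Yersinia_arenarius} attaches to the tree at the node subtending (Salamandra_robustus,((Tremarctos_niger,Danio_vulgaris,Yersinia_arenarius),Hordeum_niger)).
The other lineage descending from that same node — the sister group — is the single tip Salamandra_robustus.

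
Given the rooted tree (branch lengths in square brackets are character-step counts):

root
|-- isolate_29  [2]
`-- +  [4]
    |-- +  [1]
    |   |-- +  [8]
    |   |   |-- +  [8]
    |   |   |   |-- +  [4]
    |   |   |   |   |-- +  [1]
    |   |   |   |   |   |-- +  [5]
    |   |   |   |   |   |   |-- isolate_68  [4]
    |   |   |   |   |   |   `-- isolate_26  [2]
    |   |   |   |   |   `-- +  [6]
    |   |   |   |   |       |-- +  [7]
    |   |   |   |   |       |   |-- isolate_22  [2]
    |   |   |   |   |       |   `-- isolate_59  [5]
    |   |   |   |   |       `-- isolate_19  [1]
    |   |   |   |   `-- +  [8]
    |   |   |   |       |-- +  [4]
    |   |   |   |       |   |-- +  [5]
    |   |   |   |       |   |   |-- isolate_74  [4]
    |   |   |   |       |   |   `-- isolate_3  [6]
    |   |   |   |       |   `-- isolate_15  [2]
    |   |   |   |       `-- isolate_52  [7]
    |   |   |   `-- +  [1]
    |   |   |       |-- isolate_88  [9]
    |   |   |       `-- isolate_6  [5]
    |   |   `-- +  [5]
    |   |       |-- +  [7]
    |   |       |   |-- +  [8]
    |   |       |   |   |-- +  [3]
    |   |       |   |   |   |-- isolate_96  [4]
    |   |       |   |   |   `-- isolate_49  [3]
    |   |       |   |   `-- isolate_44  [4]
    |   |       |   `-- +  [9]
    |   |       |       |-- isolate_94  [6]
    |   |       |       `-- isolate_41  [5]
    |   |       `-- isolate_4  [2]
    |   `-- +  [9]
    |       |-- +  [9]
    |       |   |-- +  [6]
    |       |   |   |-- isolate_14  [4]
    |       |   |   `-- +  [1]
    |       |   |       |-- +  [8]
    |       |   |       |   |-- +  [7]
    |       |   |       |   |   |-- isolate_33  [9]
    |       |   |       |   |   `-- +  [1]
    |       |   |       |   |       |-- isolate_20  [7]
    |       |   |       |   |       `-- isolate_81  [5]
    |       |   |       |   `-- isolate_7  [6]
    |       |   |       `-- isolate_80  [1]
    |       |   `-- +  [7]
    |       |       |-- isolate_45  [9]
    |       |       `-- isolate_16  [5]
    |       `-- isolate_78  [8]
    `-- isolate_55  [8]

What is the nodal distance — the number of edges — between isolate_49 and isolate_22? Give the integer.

11

The MRCA of isolate_49 and isolate_22 is the node subtending (((((isolate_68,isolate_26),((isolate_22,isolate_59),isolate_19)),(((isolate_74,isolate_3),isolate_15),isolate_52)),(isolate_88,isolate_6)),((((isolate_96,isolate_49),isolate_44),(isolate_94,isolate_41)),isolate_4)).
From isolate_49 up to that node: 5 branches. From isolate_22 up to the same node: 6 branches. Total: 5 + 6 = 11.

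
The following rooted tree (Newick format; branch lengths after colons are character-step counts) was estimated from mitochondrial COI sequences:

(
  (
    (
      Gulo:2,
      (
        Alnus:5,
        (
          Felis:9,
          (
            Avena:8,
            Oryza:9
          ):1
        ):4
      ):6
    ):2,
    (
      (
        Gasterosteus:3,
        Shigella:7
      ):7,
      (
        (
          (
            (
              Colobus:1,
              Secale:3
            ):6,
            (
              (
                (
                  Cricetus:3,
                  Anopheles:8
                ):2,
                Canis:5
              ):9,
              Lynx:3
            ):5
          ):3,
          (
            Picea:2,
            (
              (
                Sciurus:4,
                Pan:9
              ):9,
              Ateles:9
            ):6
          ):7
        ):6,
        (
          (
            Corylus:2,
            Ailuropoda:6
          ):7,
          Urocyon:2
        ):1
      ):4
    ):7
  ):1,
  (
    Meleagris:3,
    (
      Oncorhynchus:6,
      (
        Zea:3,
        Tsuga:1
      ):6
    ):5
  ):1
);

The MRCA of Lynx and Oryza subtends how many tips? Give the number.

The MRCA of Lynx and Oryza is the node subtending ((Gulo,(Alnus,(Felis,(Avena,Oryza)))),((Gasterosteus,Shigella),((((Colobus,Secale),(((Cricetus,Anopheles),Canis),Lynx)),(Picea,((Sciurus,Pan),Ateles))),((Corylus,Ailuropoda),Urocyon)))).
That clade contains 20 terminal taxa: Ailuropoda, Alnus, Anopheles, Ateles, Avena, Canis, Colobus, Corylus, Cricetus, Felis, Gasterosteus, Gulo, Lynx, Oryza, Pan, Picea, Sciurus, Secale, Shigella, Urocyon.

20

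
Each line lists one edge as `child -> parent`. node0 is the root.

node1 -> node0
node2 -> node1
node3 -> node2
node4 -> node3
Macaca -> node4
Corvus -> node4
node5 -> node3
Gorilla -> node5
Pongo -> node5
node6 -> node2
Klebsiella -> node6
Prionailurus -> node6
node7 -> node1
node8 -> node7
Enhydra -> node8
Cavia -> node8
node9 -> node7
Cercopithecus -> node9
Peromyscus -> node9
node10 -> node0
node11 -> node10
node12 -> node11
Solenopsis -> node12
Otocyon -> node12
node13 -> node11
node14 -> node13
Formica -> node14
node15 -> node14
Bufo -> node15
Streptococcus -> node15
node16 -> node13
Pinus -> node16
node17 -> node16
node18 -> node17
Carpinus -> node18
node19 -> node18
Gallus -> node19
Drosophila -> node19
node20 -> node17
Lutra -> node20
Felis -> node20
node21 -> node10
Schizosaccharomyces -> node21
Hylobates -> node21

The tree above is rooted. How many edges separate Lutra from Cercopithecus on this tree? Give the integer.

11

The MRCA of Lutra and Cercopithecus is the root of the tree.
From Lutra up to that node: 7 branches. From Cercopithecus up to the same node: 4 branches. Total: 7 + 4 = 11.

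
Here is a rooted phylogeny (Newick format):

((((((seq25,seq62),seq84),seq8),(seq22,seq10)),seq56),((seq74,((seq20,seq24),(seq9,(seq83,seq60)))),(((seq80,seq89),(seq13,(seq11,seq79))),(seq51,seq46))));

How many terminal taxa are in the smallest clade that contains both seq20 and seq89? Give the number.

13

The MRCA of seq20 and seq89 is the node subtending ((seq74,((seq20,seq24),(seq9,(seq83,seq60)))),(((seq80,seq89),(seq13,(seq11,seq79))),(seq51,seq46))).
That clade contains 13 terminal taxa: seq11, seq13, seq20, seq24, seq46, seq51, seq60, seq74, seq79, seq80, seq83, seq89, seq9.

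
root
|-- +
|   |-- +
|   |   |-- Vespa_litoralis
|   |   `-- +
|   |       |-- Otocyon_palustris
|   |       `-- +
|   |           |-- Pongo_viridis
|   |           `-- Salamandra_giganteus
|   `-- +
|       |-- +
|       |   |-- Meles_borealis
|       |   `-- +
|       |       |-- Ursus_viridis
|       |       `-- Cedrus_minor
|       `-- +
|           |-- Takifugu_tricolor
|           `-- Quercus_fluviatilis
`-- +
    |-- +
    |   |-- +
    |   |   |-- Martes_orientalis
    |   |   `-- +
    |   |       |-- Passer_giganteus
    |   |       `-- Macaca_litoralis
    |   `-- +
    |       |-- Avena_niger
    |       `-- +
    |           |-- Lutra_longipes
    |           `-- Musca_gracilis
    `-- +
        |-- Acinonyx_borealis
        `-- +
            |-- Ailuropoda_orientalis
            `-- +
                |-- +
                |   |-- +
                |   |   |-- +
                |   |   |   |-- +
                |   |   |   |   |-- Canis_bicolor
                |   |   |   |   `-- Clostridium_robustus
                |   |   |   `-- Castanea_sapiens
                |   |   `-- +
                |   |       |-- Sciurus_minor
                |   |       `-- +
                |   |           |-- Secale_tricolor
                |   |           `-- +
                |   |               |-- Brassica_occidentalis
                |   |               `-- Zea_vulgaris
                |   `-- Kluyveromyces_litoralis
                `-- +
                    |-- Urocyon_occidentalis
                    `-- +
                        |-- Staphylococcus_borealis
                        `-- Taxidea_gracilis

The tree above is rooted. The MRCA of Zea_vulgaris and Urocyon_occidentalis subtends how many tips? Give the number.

The MRCA of Zea_vulgaris and Urocyon_occidentalis is the node subtending (((((Canis_bicolor,Clostridium_robustus),Castanea_sapiens),(Sciurus_minor,(Secale_tricolor,(Brassica_occidentalis,Zea_vulgaris)))),Kluyveromyces_litoralis),(Urocyon_occidentalis,(Staphylococcus_borealis,Taxidea_gracilis))).
That clade contains 11 terminal taxa: Brassica_occidentalis, Canis_bicolor, Castanea_sapiens, Clostridium_robustus, Kluyveromyces_litoralis, Sciurus_minor, Secale_tricolor, Staphylococcus_borealis, Taxidea_gracilis, Urocyon_occidentalis, Zea_vulgaris.

11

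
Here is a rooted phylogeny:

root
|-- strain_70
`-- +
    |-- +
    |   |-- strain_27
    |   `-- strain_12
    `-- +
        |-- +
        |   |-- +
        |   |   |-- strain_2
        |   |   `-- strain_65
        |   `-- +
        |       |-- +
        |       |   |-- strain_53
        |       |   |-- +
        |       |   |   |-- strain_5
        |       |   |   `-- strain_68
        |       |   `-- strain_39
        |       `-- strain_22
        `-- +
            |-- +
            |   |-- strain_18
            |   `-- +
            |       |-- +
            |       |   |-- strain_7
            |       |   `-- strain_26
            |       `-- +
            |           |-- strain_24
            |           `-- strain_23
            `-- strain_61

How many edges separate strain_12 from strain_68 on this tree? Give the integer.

8

The MRCA of strain_12 and strain_68 is the node subtending ((strain_27,strain_12),(((strain_2,strain_65),((strain_53,(strain_5,strain_68),strain_39),strain_22)),((strain_18,((strain_7,strain_26),(strain_24,strain_23))),strain_61))).
From strain_12 up to that node: 2 branches. From strain_68 up to the same node: 6 branches. Total: 2 + 6 = 8.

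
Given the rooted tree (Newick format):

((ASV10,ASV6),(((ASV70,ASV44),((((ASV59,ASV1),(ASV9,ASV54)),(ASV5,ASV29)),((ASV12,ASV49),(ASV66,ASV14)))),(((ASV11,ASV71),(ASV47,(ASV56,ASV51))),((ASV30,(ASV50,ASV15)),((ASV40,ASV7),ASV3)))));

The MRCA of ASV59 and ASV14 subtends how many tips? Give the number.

10

The MRCA of ASV59 and ASV14 is the node subtending ((((ASV59,ASV1),(ASV9,ASV54)),(ASV5,ASV29)),((ASV12,ASV49),(ASV66,ASV14))).
That clade contains 10 terminal taxa: ASV1, ASV12, ASV14, ASV29, ASV49, ASV5, ASV54, ASV59, ASV66, ASV9.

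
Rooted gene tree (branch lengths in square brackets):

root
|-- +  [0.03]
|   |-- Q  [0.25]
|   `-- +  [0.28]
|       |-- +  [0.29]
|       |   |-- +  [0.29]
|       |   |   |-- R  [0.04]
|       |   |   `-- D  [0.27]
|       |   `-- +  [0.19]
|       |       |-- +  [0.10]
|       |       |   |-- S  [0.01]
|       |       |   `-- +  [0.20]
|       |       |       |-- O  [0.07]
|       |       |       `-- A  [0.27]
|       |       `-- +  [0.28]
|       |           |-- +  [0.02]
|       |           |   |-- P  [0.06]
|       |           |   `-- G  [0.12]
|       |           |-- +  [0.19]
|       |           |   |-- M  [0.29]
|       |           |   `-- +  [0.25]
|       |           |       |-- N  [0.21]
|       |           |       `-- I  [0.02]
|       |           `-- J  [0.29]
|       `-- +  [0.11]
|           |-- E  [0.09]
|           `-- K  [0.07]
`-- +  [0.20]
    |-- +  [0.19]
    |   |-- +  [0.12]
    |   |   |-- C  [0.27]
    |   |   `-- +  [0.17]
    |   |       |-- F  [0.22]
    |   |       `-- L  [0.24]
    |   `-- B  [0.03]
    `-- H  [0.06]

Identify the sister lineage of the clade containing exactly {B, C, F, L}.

H

The clade containing exactly {B, C, F, L} attaches to the tree at the node subtending (((C,(F,L)),B),H).
The other lineage descending from that same node — the sister group — is the single tip H.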